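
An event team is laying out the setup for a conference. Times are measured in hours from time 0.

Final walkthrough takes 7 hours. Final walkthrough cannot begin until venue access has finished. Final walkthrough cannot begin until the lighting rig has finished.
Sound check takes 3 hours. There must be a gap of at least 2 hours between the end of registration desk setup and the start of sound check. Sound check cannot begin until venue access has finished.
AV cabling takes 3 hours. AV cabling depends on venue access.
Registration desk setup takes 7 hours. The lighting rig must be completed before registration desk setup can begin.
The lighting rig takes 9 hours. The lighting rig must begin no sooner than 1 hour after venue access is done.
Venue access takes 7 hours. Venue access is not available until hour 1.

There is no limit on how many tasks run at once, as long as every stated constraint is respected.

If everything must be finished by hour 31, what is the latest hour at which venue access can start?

Sound check must finish by hour 31; it takes 3 hours, so it must start by 31 − 3 = hour 28.
Registration desk setup feeds into sound check (must start by hour 28, minus 2-hour gap → hour 26); so registration desk setup must finish by hour 26 and therefore start by hour 19.
Nothing follows final walkthrough; the deadline of hour 31 is its only limit. It must start by 31 − 7 = hour 24.
The lighting rig must finish in time for registration desk setup (must start by hour 19); final walkthrough (must start by hour 24). The tightest is hour 19, so the lighting rig must start by 19 − 9 = hour 10.
Nothing follows AV cabling; the deadline of hour 31 is its only limit. It must start by 31 − 3 = hour 28.
Venue access must finish in time for the lighting rig (must start by hour 10, minus 1-hour gap → hour 9); AV cabling (must start by hour 28); sound check (must start by hour 28); final walkthrough (must start by hour 24). The tightest is hour 9, so venue access must start by 9 − 7 = hour 2.

2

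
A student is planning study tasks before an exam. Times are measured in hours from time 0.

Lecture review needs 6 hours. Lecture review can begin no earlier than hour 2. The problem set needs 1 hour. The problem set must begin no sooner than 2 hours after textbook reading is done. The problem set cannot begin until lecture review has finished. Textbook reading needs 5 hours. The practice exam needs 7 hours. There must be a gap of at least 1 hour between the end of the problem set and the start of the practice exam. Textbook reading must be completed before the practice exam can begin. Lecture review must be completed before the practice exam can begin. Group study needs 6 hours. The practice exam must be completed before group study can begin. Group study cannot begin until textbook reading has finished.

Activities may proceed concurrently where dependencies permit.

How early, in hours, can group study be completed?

After its own release at hour 2, lecture review can start at hour 2 and finishes at hour 8.
Nothing blocks textbook reading, so it runs from hour 0 to hour 5.
The problem set cannot start until textbook reading (finishes hour 5, plus 2-hour gap → hour 7); lecture review (finishes hour 8). The controlling bound is hour 8, so the problem set finishes at 8 + 1 = hour 9.
For the practice exam: the problem set (finishes hour 9, plus 1-hour gap → hour 10); textbook reading (finishes hour 5); lecture review (finishes hour 8). Taking the maximum gives a start of hour 10, and it finishes at 10 + 7 = hour 17.
Group study cannot start until the practice exam (finishes hour 17); textbook reading (finishes hour 5). The controlling bound is hour 17, so group study finishes at 17 + 6 = hour 23.

23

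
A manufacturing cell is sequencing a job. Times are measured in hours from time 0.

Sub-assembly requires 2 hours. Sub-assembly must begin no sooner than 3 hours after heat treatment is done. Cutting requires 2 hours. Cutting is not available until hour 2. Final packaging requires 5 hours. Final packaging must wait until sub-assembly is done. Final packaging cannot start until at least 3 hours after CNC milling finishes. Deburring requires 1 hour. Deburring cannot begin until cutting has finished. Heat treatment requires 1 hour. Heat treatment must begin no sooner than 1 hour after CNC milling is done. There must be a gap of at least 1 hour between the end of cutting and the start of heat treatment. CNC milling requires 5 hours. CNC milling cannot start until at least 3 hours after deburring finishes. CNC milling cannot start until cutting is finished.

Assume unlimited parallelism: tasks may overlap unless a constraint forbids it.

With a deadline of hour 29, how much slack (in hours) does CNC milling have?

After its own release at hour 2, cutting can start at hour 2 and finishes at hour 4.
Deburring waits on cutting (finishes hour 4), so it starts at hour 4 and finishes at 4 + 1 = hour 5.
CNC milling cannot start until deburring (finishes hour 5, plus 3-hour gap → hour 8); cutting (finishes hour 4). The controlling bound is hour 8, so CNC milling finishes at 8 + 5 = hour 13.

Working backward from the deadline:
Final packaging has no dependents, so it just needs to finish by hour 29. Starting by 29 − 5 = hour 24 achieves that.
Sub-assembly feeds into final packaging (must start by hour 24); so sub-assembly must finish by hour 24 and therefore start by hour 22.
Heat treatment has to be done before sub-assembly (must start by hour 22, minus 3-hour gap → hour 19). That means finishing by hour 19, i.e. starting by 19 − 1 = hour 18.
CNC milling feeds heat treatment (must start by hour 18, minus 1-hour gap → hour 17); final packaging (must start by hour 24, minus 3-hour gap → hour 21). Taking the minimum, CNC milling must finish by hour 17 and start by 17 − 5 = hour 12.
So CNC milling can start as early as hour 8 and as late as hour 12, giving 12 − 8 = 4 hours of slack.

4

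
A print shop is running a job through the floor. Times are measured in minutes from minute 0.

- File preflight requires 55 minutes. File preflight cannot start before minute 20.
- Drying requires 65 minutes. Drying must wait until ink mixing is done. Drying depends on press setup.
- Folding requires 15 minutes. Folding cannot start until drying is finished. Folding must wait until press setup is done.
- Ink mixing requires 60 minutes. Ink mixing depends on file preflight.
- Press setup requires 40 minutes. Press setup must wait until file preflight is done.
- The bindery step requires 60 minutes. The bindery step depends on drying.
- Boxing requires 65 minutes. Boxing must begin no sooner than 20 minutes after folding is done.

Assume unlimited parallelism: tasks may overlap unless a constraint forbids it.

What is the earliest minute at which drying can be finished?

File preflight cannot begin until its own release at minute 20. It runs from minute 20 to 20 + 55 = minute 75.
After file preflight (finishes minute 75), press setup can start at minute 75 and finishes at minute 115.
After file preflight (finishes minute 75), ink mixing can start at minute 75 and finishes at minute 135.
Drying has to wait for ink mixing (finishes minute 135); press setup (finishes minute 115). The latest of these is minute 135, so drying runs minute 135 to 135 + 65 = minute 200.

200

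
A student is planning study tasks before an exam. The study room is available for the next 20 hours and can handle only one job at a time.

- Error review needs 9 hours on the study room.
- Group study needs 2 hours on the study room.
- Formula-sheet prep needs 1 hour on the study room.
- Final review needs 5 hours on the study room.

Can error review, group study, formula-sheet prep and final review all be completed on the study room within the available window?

Running back to back, the jobs need 9 + 2 + 1 + 5 = 17 hours on the study room.
Since 17 ≤ 20, they fit within the window.

Yes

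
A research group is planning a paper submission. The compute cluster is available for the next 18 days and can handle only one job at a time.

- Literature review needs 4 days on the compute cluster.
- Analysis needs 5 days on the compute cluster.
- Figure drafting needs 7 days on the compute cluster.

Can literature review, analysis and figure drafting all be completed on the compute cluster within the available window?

Running back to back, the jobs need 4 + 5 + 7 = 16 days on the compute cluster.
Since 16 ≤ 18, they fit within the window.

Yes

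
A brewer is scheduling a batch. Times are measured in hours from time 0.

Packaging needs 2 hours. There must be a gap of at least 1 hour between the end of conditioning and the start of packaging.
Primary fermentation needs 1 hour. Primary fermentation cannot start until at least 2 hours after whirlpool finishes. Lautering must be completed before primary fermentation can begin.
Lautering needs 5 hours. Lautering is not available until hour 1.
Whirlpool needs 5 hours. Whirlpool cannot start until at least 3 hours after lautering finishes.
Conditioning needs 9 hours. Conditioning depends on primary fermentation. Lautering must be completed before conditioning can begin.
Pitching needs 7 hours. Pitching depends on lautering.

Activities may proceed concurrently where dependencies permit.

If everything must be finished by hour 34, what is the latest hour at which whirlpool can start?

14

To finish by hour 34, packaging (duration 2) must start no later than hour 32.
Conditioning must finish before packaging (must start by hour 32, minus 1-hour gap → hour 31). With a 9-hour duration, conditioning must start by 31 − 9 = hour 22.
Primary fermentation feeds into conditioning (must start by hour 22); so primary fermentation must finish by hour 22 and therefore start by hour 21.
Whirlpool has to be done before primary fermentation (must start by hour 21, minus 2-hour gap → hour 19). That means finishing by hour 19, i.e. starting by 19 − 5 = hour 14.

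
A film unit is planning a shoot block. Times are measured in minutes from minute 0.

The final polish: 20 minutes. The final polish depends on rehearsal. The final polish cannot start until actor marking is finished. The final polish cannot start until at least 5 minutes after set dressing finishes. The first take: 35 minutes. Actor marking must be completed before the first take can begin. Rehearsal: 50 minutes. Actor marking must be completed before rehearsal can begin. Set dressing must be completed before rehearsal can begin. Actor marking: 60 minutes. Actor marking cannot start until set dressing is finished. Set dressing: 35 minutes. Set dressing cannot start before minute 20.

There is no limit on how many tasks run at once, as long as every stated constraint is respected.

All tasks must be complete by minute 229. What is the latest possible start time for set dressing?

64

To finish by minute 229, the final polish (duration 20) must start no later than minute 209.
Rehearsal has to be done before the final polish (must start by minute 209). That means finishing by minute 209, i.e. starting by 209 − 50 = minute 159.
The first take must finish by minute 229; it takes 35 minutes, so it must start by 229 − 35 = minute 194.
Actor marking must finish in time for rehearsal (must start by minute 159); the final polish (must start by minute 209); the first take (must start by minute 194). The tightest is minute 159, so actor marking must start by 159 − 60 = minute 99.
Set dressing feeds actor marking (must start by minute 99); rehearsal (must start by minute 159); the final polish (must start by minute 209, minus 5-minute gap → minute 204). Taking the minimum, set dressing must finish by minute 99 and start by 99 − 35 = minute 64.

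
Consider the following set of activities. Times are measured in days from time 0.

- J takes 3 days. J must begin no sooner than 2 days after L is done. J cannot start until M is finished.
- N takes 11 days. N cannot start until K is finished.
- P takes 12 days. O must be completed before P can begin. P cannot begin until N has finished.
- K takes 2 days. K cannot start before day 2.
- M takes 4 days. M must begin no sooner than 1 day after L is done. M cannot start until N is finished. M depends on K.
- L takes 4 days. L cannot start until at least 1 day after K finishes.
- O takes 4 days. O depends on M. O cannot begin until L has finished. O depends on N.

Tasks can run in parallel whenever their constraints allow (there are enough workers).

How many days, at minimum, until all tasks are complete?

K waits on its own release at day 2, so it starts at day 2 and finishes at 2 + 2 = day 4.
N cannot begin until K (finishes day 4). It runs from day 4 to 4 + 11 = day 15.
L cannot begin until K (finishes day 4, plus 1-day gap → day 5). It runs from day 5 to 5 + 4 = day 9.
M cannot start until L (finishes day 9, plus 1-day gap → day 10); N (finishes day 15); K (finishes day 4). The controlling bound is day 15, so M finishes at 15 + 4 = day 19.
O has to wait for M (finishes day 19); L (finishes day 9); N (finishes day 15). The latest of these is day 19, so O runs day 19 to 19 + 4 = day 23.
P cannot start until O (finishes day 23); N (finishes day 15). The controlling bound is day 23, so P finishes at 23 + 12 = day 35.
J cannot start until L (finishes day 9, plus 2-day gap → day 11); M (finishes day 19). The controlling bound is day 19, so J finishes at 19 + 3 = day 22.
All tasks are finished once the last one completes. Finish times: J at 22, K at 4, L at 9, M at 19, N at 15, O at 23, P at 35. The latest is day 35.

35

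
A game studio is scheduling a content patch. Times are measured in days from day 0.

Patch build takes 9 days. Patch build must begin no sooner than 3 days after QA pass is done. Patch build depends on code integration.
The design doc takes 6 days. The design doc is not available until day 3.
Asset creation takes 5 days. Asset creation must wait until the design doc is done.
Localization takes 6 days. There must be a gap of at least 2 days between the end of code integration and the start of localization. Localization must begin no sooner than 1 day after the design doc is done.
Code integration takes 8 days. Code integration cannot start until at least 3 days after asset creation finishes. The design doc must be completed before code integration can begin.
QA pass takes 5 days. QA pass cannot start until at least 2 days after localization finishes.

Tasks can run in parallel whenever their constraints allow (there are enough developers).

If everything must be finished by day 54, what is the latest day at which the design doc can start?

Patch build has no dependents, so it just needs to finish by day 54. Starting by 54 − 9 = day 45 achieves that.
QA pass must finish before patch build (must start by day 45, minus 3-day gap → day 42). With a 5-day duration, QA pass must start by 42 − 5 = day 37.
Localization feeds into QA pass (must start by day 37, minus 2-day gap → day 35); so localization must finish by day 35 and therefore start by day 29.
Code integration has several dependents: localization (must start by day 29, minus 2-day gap → day 27); patch build (must start by day 45). The earliest of those limits is day 27, so code integration must start by 27 − 8 = day 19.
Asset creation must finish before code integration (must start by day 19, minus 3-day gap → day 16). With a 5-day duration, asset creation must start by 16 − 5 = day 11.
For the design doc: asset creation (must start by day 11); code integration (must start by day 19); localization (must start by day 29, minus 1-day gap → day 28). The most restrictive is day 11; with a 6-day duration, the design doc must start by day 5.

5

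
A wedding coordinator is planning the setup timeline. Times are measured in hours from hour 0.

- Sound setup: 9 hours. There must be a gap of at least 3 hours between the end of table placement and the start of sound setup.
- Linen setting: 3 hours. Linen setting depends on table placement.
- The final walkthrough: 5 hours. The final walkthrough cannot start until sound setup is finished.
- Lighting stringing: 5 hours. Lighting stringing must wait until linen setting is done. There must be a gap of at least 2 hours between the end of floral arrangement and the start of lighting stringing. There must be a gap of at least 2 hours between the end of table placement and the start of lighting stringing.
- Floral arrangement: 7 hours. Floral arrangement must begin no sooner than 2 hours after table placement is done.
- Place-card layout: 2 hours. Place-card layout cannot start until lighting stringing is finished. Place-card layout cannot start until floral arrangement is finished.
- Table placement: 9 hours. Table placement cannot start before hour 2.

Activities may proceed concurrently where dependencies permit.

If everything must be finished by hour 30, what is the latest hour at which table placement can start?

To finish by hour 30, place-card layout (duration 2) must start no later than hour 28.
Lighting stringing has to be done before place-card layout (must start by hour 28). That means finishing by hour 28, i.e. starting by 28 − 5 = hour 23.
Linen setting must finish before lighting stringing (must start by hour 23). With a 3-hour duration, linen setting must start by 23 − 3 = hour 20.
Floral arrangement feeds lighting stringing (must start by hour 23, minus 2-hour gap → hour 21); place-card layout (must start by hour 28). Taking the minimum, floral arrangement must finish by hour 21 and start by 21 − 7 = hour 14.
To finish by hour 30, the final walkthrough (duration 5) must start no later than hour 25.
Since the final walkthrough (must start by hour 25) depends on it, sound setup must finish by hour 25. Backing off its 9-hour duration gives a latest start of hour 16.
For table placement: linen setting (must start by hour 20); floral arrangement (must start by hour 14, minus 2-hour gap → hour 12); lighting stringing (must start by hour 23, minus 2-hour gap → hour 21); sound setup (must start by hour 16, minus 3-hour gap → hour 13). The most restrictive is hour 12; with a 9-hour duration, table placement must start by hour 3.

3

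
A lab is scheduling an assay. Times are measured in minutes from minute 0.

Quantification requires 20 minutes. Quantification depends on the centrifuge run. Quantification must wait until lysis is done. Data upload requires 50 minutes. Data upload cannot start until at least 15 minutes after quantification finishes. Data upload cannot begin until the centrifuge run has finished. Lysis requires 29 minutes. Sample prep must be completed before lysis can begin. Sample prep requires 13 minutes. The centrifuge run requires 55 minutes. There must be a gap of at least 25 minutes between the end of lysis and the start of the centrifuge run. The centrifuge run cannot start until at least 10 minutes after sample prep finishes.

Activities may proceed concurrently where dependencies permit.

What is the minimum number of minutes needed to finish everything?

207

Nothing blocks sample prep, so it runs from minute 0 to minute 13.
Lysis waits on sample prep (finishes minute 13), so it starts at minute 13 and finishes at 13 + 29 = minute 42.
The centrifuge run cannot start until lysis (finishes minute 42, plus 25-minute gap → minute 67); sample prep (finishes minute 13, plus 10-minute gap → minute 23). The controlling bound is minute 67, so the centrifuge run finishes at 67 + 55 = minute 122.
For quantification: the centrifuge run (finishes minute 122); lysis (finishes minute 42). Taking the maximum gives a start of minute 122, and it finishes at 122 + 20 = minute 142.
Data upload cannot start until quantification (finishes minute 142, plus 15-minute gap → minute 157); the centrifuge run (finishes minute 122). The controlling bound is minute 157, so data upload finishes at 157 + 50 = minute 207.
All tasks are finished once the last one completes. Finish times: Sample prep at 13, Lysis at 42, The centrifuge run at 122, Quantification at 142, Data upload at 207. The latest is minute 207.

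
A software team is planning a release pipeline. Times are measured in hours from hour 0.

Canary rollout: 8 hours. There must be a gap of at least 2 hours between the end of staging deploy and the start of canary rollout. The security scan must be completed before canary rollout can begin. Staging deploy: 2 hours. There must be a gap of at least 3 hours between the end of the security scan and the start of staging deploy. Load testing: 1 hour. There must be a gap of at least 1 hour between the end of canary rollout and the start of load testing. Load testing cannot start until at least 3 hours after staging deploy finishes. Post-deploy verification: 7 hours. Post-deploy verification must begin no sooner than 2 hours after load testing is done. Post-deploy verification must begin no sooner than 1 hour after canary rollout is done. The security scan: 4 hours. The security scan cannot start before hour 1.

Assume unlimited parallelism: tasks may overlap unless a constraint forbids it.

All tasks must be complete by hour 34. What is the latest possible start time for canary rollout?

Post-deploy verification must finish by hour 34; it takes 7 hours, so it must start by 34 − 7 = hour 27.
Load testing must finish before post-deploy verification (must start by hour 27, minus 2-hour gap → hour 25). With a 1-hour duration, load testing must start by 25 − 1 = hour 24.
Canary rollout feeds load testing (must start by hour 24, minus 1-hour gap → hour 23); post-deploy verification (must start by hour 27, minus 1-hour gap → hour 26). Taking the minimum, canary rollout must finish by hour 23 and start by 23 − 8 = hour 15.

15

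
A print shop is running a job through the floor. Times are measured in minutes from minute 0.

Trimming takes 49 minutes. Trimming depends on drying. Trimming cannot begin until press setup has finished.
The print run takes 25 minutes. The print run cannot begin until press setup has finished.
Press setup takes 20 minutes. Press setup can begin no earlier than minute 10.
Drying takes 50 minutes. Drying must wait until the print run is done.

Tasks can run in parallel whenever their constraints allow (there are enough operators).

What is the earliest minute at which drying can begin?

55

Press setup cannot begin until its own release at minute 10. It runs from minute 10 to 10 + 20 = minute 30.
After press setup (finishes minute 30), the print run can start at minute 30 and finishes at minute 55.
Drying waits on the print run (finishes minute 55), so the earliest it can start is minute 55.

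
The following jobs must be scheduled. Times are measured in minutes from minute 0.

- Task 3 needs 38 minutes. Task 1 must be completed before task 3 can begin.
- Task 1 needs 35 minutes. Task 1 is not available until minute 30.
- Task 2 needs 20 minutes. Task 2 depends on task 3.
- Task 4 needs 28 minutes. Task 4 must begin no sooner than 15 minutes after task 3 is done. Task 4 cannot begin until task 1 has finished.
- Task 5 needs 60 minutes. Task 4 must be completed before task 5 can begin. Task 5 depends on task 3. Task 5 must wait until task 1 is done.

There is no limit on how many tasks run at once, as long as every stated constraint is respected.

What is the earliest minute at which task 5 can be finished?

Task 1 waits on its own release at minute 30, so it starts at minute 30 and finishes at 30 + 35 = minute 65.
After task 1 (finishes minute 65), task 3 can start at minute 65 and finishes at minute 103.
Task 4 has to wait for task 3 (finishes minute 103, plus 15-minute gap → minute 118); task 1 (finishes minute 65). The latest of these is minute 118, so task 4 runs minute 118 to 118 + 28 = minute 146.
Task 5 has to wait for task 4 (finishes minute 146); task 3 (finishes minute 103); task 1 (finishes minute 65). The latest of these is minute 146, so task 5 runs minute 146 to 146 + 60 = minute 206.

206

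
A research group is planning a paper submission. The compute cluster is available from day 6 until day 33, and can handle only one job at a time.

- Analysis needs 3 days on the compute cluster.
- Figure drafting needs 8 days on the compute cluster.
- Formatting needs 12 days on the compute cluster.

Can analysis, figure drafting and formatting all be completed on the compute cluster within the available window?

The compute cluster window is 33 − 6 = 27 days.
Running back to back, the jobs need 3 + 8 + 12 = 23 days on the compute cluster.
Since 23 ≤ 27, they fit within the window.

Yes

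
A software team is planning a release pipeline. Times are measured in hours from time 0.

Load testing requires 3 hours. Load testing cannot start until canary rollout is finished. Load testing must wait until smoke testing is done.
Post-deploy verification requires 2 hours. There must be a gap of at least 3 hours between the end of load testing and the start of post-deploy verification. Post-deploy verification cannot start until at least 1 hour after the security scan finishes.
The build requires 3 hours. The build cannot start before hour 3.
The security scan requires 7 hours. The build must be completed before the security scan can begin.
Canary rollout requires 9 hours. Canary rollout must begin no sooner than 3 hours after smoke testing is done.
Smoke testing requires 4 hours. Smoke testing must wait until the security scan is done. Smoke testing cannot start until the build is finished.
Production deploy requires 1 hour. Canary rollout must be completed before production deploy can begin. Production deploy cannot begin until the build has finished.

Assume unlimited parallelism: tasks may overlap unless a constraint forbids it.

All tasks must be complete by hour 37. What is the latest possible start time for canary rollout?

To finish by hour 37, post-deploy verification (duration 2) must start no later than hour 35.
Since post-deploy verification (must start by hour 35, minus 3-hour gap → hour 32) depends on it, load testing must finish by hour 32. Backing off its 3-hour duration gives a latest start of hour 29.
Production deploy must finish by hour 37; it takes 1 hour, so it must start by 37 − 1 = hour 36.
Canary rollout has several dependents: load testing (must start by hour 29); production deploy (must start by hour 36). The earliest of those limits is hour 29, so canary rollout must start by 29 − 9 = hour 20.

20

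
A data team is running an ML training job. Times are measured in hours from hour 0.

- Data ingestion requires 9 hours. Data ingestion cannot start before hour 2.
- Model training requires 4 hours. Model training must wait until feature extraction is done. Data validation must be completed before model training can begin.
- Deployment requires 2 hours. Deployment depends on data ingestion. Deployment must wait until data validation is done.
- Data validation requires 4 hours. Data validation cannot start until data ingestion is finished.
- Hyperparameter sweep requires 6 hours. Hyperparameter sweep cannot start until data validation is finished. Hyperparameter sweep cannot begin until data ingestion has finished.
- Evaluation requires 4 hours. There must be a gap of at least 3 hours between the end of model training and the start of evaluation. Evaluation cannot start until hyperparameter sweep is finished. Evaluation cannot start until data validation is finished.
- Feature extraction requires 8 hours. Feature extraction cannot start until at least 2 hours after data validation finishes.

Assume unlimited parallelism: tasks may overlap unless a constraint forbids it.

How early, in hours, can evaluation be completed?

Data ingestion waits on its own release at hour 2, so it starts at hour 2 and finishes at 2 + 9 = hour 11.
Data validation cannot begin until data ingestion (finishes hour 11). It runs from hour 11 to 11 + 4 = hour 15.
Hyperparameter sweep needs all of data validation (finishes hour 15); data ingestion (finishes hour 11). That puts its earliest start at hour 15; it finishes at 15 + 6 = hour 21.
Feature extraction waits on data validation (finishes hour 15, plus 2-hour gap → hour 17), so it starts at hour 17 and finishes at 17 + 8 = hour 25.
Model training has to wait for feature extraction (finishes hour 25); data validation (finishes hour 15). The latest of these is hour 25, so model training runs hour 25 to 25 + 4 = hour 29.
For evaluation: model training (finishes hour 29, plus 3-hour gap → hour 32); hyperparameter sweep (finishes hour 21); data validation (finishes hour 15). Taking the maximum gives a start of hour 32, and it finishes at 32 + 4 = hour 36.

36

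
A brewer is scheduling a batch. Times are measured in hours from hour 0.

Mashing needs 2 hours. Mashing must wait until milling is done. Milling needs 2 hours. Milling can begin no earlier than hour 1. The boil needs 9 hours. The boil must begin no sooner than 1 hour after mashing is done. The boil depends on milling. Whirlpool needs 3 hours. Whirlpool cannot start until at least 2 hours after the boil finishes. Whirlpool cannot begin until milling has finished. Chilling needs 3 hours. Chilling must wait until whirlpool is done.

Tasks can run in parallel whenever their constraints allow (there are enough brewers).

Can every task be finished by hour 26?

Milling waits on its own release at hour 1, so it starts at hour 1 and finishes at 1 + 2 = hour 3.
After milling (finishes hour 3), mashing can start at hour 3 and finishes at hour 5.
For the boil: mashing (finishes hour 5, plus 1-hour gap → hour 6); milling (finishes hour 3). Taking the maximum gives a start of hour 6, and it finishes at 6 + 9 = hour 15.
Whirlpool needs all of the boil (finishes hour 15, plus 2-hour gap → hour 17); milling (finishes hour 3). That puts its earliest start at hour 17; it finishes at 17 + 3 = hour 20.
After whirlpool (finishes hour 20), chilling can start at hour 20 and finishes at hour 23.
Every task is finished by hour 23, which is no later than the deadline of 26, so the schedule is feasible.

Yes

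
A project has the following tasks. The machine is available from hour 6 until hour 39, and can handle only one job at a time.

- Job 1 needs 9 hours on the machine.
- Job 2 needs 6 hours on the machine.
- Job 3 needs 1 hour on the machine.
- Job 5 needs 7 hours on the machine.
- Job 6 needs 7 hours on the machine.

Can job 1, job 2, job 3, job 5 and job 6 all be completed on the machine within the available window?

The machine window is 39 − 6 = 33 hours.
Running back to back, the jobs need 9 + 6 + 1 + 7 + 7 = 30 hours on the machine.
Since 30 ≤ 33, they fit within the window.

Yes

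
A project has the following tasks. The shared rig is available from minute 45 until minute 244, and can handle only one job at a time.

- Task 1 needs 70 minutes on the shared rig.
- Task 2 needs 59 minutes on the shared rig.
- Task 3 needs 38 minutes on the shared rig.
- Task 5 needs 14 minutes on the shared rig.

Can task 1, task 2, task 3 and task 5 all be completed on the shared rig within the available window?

The shared rig window is 244 − 45 = 199 minutes.
Running back to back, the jobs need 70 + 59 + 38 + 14 = 181 minutes on the shared rig.
Since 181 ≤ 199, they fit within the window.

Yes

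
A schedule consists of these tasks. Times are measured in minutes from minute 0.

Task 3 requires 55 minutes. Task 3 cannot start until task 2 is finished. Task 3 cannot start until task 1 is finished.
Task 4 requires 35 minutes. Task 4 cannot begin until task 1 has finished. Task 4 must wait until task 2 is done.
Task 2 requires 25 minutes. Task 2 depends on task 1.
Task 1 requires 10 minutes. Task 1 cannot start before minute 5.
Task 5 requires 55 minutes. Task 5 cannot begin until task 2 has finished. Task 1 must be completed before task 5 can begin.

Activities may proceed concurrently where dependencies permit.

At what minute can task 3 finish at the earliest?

95

After its own release at minute 5, task 1 can start at minute 5 and finishes at minute 15.
After task 1 (finishes minute 15), task 2 can start at minute 15 and finishes at minute 40.
Task 3 cannot start until task 2 (finishes minute 40); task 1 (finishes minute 15). The controlling bound is minute 40, so task 3 finishes at 40 + 55 = minute 95.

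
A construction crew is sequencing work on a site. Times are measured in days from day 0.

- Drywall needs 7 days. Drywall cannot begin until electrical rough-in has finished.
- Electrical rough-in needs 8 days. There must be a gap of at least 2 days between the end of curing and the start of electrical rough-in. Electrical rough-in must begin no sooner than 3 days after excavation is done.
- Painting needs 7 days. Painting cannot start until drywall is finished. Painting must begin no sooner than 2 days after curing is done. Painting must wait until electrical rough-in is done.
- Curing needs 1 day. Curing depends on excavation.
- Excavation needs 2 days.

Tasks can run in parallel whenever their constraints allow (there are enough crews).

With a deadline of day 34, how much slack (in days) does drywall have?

7

Excavation can start immediately at day 0; it finishes at day 2.
After excavation (finishes day 2), curing can start at day 2 and finishes at day 3.
Electrical rough-in has to wait for curing (finishes day 3, plus 2-day gap → day 5); excavation (finishes day 2, plus 3-day gap → day 5). The latest of these is day 5, so electrical rough-in runs day 5 to 5 + 8 = day 13.
Drywall cannot begin until electrical rough-in (finishes day 13). It runs from day 13 to 13 + 7 = day 20.

Working backward from the deadline:
Painting must finish by day 34; it takes 7 days, so it must start by 34 − 7 = day 27.
Drywall must finish before painting (must start by day 27). With a 7-day duration, drywall must start by 27 − 7 = day 20.
So drywall can start as early as day 13 and as late as day 20, giving 20 − 13 = 7 days of slack.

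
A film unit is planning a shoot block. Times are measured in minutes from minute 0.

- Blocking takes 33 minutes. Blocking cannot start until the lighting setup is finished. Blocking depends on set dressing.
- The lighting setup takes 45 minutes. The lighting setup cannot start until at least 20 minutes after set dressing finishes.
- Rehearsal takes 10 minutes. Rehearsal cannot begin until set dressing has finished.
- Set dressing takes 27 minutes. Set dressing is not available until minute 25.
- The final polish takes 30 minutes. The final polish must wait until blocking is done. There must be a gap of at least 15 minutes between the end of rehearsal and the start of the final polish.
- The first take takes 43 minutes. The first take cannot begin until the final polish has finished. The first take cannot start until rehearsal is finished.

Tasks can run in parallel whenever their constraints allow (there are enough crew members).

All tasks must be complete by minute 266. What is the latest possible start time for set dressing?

68

To finish by minute 266, the first take (duration 43) must start no later than minute 223.
The final polish must finish before the first take (must start by minute 223). With a 30-minute duration, the final polish must start by 223 − 30 = minute 193.
Blocking feeds into the final polish (must start by minute 193); so blocking must finish by minute 193 and therefore start by minute 160.
The lighting setup has to be done before blocking (must start by minute 160). That means finishing by minute 160, i.e. starting by 160 − 45 = minute 115.
Rehearsal has several dependents: the final polish (must start by minute 193, minus 15-minute gap → minute 178); the first take (must start by minute 223). The earliest of those limits is minute 178, so rehearsal must start by 178 − 10 = minute 168.
Set dressing feeds the lighting setup (must start by minute 115, minus 20-minute gap → minute 95); blocking (must start by minute 160); rehearsal (must start by minute 168). Taking the minimum, set dressing must finish by minute 95 and start by 95 − 27 = minute 68.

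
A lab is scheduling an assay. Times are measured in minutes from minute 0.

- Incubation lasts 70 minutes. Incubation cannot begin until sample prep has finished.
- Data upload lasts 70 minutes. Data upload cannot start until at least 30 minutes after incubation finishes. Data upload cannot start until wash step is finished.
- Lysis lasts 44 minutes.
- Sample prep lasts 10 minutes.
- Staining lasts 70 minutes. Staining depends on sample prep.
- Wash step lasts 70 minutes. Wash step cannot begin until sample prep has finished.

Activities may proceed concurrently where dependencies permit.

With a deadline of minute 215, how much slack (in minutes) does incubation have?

35

Nothing blocks sample prep, so it runs from minute 0 to minute 10.
After sample prep (finishes minute 10), incubation can start at minute 10 and finishes at minute 80.

Working backward from the deadline:
Data upload has no dependents, so it just needs to finish by minute 215. Starting by 215 − 70 = minute 145 achieves that.
Incubation must finish before data upload (must start by minute 145, minus 30-minute gap → minute 115). With a 70-minute duration, incubation must start by 115 − 70 = minute 45.
So incubation can start as early as minute 10 and as late as minute 45, giving 45 − 10 = 35 minutes of slack.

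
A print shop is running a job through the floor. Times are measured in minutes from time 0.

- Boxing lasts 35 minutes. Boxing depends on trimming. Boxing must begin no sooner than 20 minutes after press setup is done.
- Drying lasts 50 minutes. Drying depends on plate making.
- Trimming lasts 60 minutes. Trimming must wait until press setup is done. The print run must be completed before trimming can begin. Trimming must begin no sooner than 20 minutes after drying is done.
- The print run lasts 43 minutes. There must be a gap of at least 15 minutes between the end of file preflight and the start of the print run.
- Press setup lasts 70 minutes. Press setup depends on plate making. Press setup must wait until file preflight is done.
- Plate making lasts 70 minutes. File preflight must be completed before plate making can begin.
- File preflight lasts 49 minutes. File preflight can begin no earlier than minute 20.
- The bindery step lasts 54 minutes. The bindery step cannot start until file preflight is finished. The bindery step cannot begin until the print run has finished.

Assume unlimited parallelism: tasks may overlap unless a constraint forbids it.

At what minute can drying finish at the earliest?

File preflight waits on its own release at minute 20, so it starts at minute 20 and finishes at 20 + 49 = minute 69.
Plate making waits on file preflight (finishes minute 69), so it starts at minute 69 and finishes at 69 + 70 = minute 139.
Drying waits on plate making (finishes minute 139), so it starts at minute 139 and finishes at 139 + 50 = minute 189.

189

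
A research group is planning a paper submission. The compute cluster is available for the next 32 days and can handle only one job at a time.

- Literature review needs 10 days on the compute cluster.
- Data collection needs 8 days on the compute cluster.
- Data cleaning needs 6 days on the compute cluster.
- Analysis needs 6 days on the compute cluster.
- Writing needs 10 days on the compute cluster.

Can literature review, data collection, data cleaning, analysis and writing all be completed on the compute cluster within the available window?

Running back to back, the jobs need 10 + 8 + 6 + 6 + 10 = 40 days on the compute cluster.
Since 40 > 32, they cannot all fit.

No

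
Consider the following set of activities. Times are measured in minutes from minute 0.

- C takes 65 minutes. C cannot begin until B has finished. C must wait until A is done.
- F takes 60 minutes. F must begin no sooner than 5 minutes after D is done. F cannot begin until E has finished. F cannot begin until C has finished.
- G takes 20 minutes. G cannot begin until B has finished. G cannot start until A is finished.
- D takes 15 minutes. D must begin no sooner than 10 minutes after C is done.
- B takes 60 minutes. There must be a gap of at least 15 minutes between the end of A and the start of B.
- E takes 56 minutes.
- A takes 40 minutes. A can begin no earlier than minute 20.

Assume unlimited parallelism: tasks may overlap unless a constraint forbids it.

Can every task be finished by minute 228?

Nothing blocks E, so it runs from minute 0 to minute 56.
After its own release at minute 20, A can start at minute 20 and finishes at minute 60.
B waits on A (finishes minute 60, plus 15-minute gap → minute 75), so it starts at minute 75 and finishes at 75 + 60 = minute 135.
G needs all of B (finishes minute 135); A (finishes minute 60). That puts its earliest start at minute 135; it finishes at 135 + 20 = minute 155.
C cannot start until B (finishes minute 135); A (finishes minute 60). The controlling bound is minute 135, so C finishes at 135 + 65 = minute 200.
After C (finishes minute 200, plus 10-minute gap → minute 210), D can start at minute 210 and finishes at minute 225.
F has to wait for D (finishes minute 225, plus 5-minute gap → minute 230); E (finishes minute 56); C (finishes minute 200). The latest of these is minute 230, so F runs minute 230 to 230 + 60 = minute 290.
The earliest everything can be done is minute 290, which is after the deadline of 228, so it is not possible.

No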